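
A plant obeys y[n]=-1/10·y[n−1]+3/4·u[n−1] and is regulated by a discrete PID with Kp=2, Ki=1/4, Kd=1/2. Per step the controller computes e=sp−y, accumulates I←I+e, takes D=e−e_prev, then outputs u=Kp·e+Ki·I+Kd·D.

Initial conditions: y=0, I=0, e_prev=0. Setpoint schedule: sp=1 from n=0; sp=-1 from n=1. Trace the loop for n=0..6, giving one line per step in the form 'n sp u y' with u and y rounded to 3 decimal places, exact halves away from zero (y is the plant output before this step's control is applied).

0 1 2.750 0.000
1 -1 -8.672 2.063
2 -1 16.719 -6.710
3 -1 -41.020 13.210
4 -1 89.952 -32.086
5 -1 -207.512 70.673
6 -1 467.727 -162.701

(exact arithmetic carried between steps; '≈' marks a value shown rounded to 6 d.p. or computed from one; I and e_prev carry over from the previous line; the table rounds u and y to 3 d.p., halves away from zero)
n=0: y=0, sp=1, e=sp−y=1; I=1, D=e−e_prev=1; u=2·1+1/4·1+1/2·1=2.75; next y=-1/10·0+3/4·2.75=2.0625
n=1: y=2.0625, sp=-1, e=sp−y=-3.0625; I=-2.0625, D=e−e_prev=-4.0625; u=2·(-3.0625)+1/4·(-2.0625)+1/2·(-4.0625)=-8.671875; next y=-1/10·2.0625+3/4·(-8.671875)≈-6.710156
n=2: y≈-6.710156, sp=-1, e=sp−y≈5.710156; I≈3.647656, D=e−e_prev≈8.772656; u=2·5.710156+1/4·3.647656+1/2·8.772656≈16.718555; next y=-1/10·(-6.710156)+3/4·16.718555≈13.209932
n=3: y≈13.209932, sp=-1, e=sp−y≈-14.209932; I≈-10.562275, D=e−e_prev≈-19.920088; u=2·(-14.209932)+1/4·(-10.562275)+1/2·(-19.920088)≈-41.020476; next y=-1/10·13.209932+3/4·(-41.020476)≈-32.086350
n=4: y≈-32.086350, sp=-1, e=sp−y≈31.086350; I≈20.524075, D=e−e_prev≈45.296282; u=2·31.086350+1/4·20.524075+1/2·45.296282≈89.951860; next y=-1/10·(-32.086350)+3/4·89.951860≈70.672530
n=5: y≈70.672530, sp=-1, e=sp−y≈-71.672530; I≈-51.148455, D=e−e_prev≈-102.758880; u=2·(-71.672530)+1/4·(-51.148455)+1/2·(-102.758880)≈-207.511614; next y=-1/10·70.672530+3/4·(-207.511614)≈-162.700964
n=6: y≈-162.700964, sp=-1, e=sp−y≈161.700964; I≈110.552508, D=e−e_prev≈233.373494; u=2·161.700964+1/4·110.552508+1/2·233.373494≈467.726801; next y=-1/10·(-162.700964)+3/4·467.726801≈367.065197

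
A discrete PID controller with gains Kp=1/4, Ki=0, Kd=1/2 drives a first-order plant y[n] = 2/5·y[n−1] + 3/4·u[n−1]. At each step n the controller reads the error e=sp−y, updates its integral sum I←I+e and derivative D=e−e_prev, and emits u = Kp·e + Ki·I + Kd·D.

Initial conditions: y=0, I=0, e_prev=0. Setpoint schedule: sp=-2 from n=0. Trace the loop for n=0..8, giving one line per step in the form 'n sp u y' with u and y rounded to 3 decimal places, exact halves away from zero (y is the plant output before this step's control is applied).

0 -2 -1.500 0.000
1 -2 0.344 -1.125
2 -2 -0.918 -0.192
3 -2 -0.022 -0.766
4 -2 -0.641 -0.323
5 -2 -0.204 -0.610
6 -2 -0.507 -0.397
7 -2 -0.294 -0.539
8 -2 -0.442 -0.436

(exact arithmetic carried between steps; '≈' marks a value shown rounded to 6 d.p. or computed from one; I and e_prev carry over from the previous line; the table rounds u and y to 3 d.p., halves away from zero)
n=0: y=0, sp=-2, e=sp−y=-2; I=-2, D=e−e_prev=-2; u=1/4·(-2)+0·(-2)+1/2·(-2)=-1.5; next y=2/5·0+3/4·(-1.5)=-1.125
n=1: y=-1.125, sp=-2, e=sp−y=-0.875; I=-2.875, D=e−e_prev=1.125; u=1/4·(-0.875)+0·(-2.875)+1/2·1.125=0.34375; next y=2/5·(-1.125)+3/4·0.34375≈-0.192188
n=2: y≈-0.192188, sp=-2, e=sp−y≈-1.807813; I≈-4.682813, D=e−e_prev≈-0.932813; u=1/4·(-1.807813)+0·(-4.682813)+1/2·(-0.932813)≈-0.918359; next y=2/5·(-0.192188)+3/4·(-0.918359)≈-0.765645
n=3: y≈-0.765645, sp=-2, e=sp−y≈-1.234355; I≈-5.917168, D=e−e_prev≈0.573457; u=1/4·(-1.234355)+0·(-5.917168)+1/2·0.573457≈-0.021860; next y=2/5·(-0.765645)+3/4·(-0.021860)≈-0.322653
n=4: y≈-0.322653, sp=-2, e=sp−y≈-1.677347; I≈-7.594515, D=e−e_prev≈-0.442991; u=1/4·(-1.677347)+0·(-7.594515)+1/2·(-0.442991)≈-0.640832; next y=2/5·(-0.322653)+3/4·(-0.640832)≈-0.609686
n=5: y≈-0.609686, sp=-2, e=sp−y≈-1.390314; I≈-8.984829, D=e−e_prev≈0.287032; u=1/4·(-1.390314)+0·(-8.984829)+1/2·0.287032≈-0.204062; next y=2/5·(-0.609686)+3/4·(-0.204062)≈-0.396921
n=6: y≈-0.396921, sp=-2, e=sp−y≈-1.603079; I≈-10.587908, D=e−e_prev≈-0.212765; u=1/4·(-1.603079)+0·(-10.587908)+1/2·(-0.212765)≈-0.507152; next y=2/5·(-0.396921)+3/4·(-0.507152)≈-0.539132
n=7: y≈-0.539132, sp=-2, e=sp−y≈-1.460868; I≈-12.048776, D=e−e_prev≈0.142211; u=1/4·(-1.460868)+0·(-12.048776)+1/2·0.142211≈-0.294111; next y=2/5·(-0.539132)+3/4·(-0.294111)≈-0.436236
n=8: y≈-0.436236, sp=-2, e=sp−y≈-1.563764; I≈-13.612540, D=e−e_prev≈-0.102896; u=1/4·(-1.563764)+0·(-13.612540)+1/2·(-0.102896)≈-0.442389; next y=2/5·(-0.436236)+3/4·(-0.442389)≈-0.506286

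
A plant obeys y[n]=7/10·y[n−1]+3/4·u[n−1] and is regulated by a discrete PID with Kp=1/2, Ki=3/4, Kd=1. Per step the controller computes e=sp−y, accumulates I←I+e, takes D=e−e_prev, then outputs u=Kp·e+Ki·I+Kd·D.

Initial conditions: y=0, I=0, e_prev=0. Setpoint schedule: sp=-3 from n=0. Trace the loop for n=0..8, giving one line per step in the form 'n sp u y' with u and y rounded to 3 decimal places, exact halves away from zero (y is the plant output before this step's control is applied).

(exact arithmetic carried between steps; '≈' marks a value shown rounded to 6 d.p. or computed from one; I and e_prev carry over from the previous line; the table rounds u and y to 3 d.p., halves away from zero)
n=0: y=0, sp=-3, e=sp−y=-3; I=-3, D=e−e_prev=-3; u=1/2·(-3)+3/4·(-3)+1·(-3)=-6.75; next y=7/10·0+3/4·(-6.75)=-5.0625
n=1: y=-5.0625, sp=-3, e=sp−y=2.0625; I=-0.9375, D=e−e_prev=5.0625; u=1/2·2.0625+3/4·(-0.9375)+1·5.0625=5.390625; next y=7/10·(-5.0625)+3/4·5.390625≈0.499219
n=2: y≈0.499219, sp=-3, e=sp−y≈-3.499219; I≈-4.436719, D=e−e_prev≈-5.561719; u=1/2·(-3.499219)+3/4·(-4.436719)+1·(-5.561719)≈-10.638867; next y=7/10·0.499219+3/4·(-10.638867)≈-7.629697
n=3: y≈-7.629697, sp=-3, e=sp−y≈4.629697; I≈0.192979, D=e−e_prev≈8.128916; u=1/2·4.629697+3/4·0.192979+1·8.128916≈10.588499; next y=7/10·(-7.629697)+3/4·10.588499≈2.600586
n=4: y≈2.600586, sp=-3, e=sp−y≈-5.600586; I≈-5.407607, D=e−e_prev≈-10.230283; u=1/2·(-5.600586)+3/4·(-5.407607)+1·(-10.230283)≈-17.086281; next y=7/10·2.600586+3/4·(-17.086281)≈-10.994301
n=5: y≈-10.994301, sp=-3, e=sp−y≈7.994301; I≈2.586694, D=e−e_prev≈13.594887; u=1/2·7.994301+3/4·2.586694+1·13.594887≈19.532058; next y=7/10·(-10.994301)+3/4·19.532058≈6.953033
n=6: y≈6.953033, sp=-3, e=sp−y≈-9.953033; I≈-7.366339, D=e−e_prev≈-17.947334; u=1/2·(-9.953033)+3/4·(-7.366339)+1·(-17.947334)≈-28.448604; next y=7/10·6.953033+3/4·(-28.448604)≈-16.469330
n=7: y≈-16.469330, sp=-3, e=sp−y≈13.469330; I≈6.102991, D=e−e_prev≈23.422363; u=1/2·13.469330+3/4·6.102991+1·23.422363≈34.734271; next y=7/10·(-16.469330)+3/4·34.734271≈14.522172
n=8: y≈14.522172, sp=-3, e=sp−y≈-17.522172; I≈-11.419181, D=e−e_prev≈-30.991503; u=1/2·(-17.522172)+3/4·(-11.419181)+1·(-30.991503)≈-48.316974; next y=7/10·14.522172+3/4·(-48.316974)≈-26.072210

0 -3 -6.750 0.000
1 -3 5.391 -5.063
2 -3 -10.639 0.499
3 -3 10.588 -7.630
4 -3 -17.086 2.601
5 -3 19.532 -10.994
6 -3 -28.449 6.953
7 -3 34.734 -16.469
8 -3 -48.317 14.522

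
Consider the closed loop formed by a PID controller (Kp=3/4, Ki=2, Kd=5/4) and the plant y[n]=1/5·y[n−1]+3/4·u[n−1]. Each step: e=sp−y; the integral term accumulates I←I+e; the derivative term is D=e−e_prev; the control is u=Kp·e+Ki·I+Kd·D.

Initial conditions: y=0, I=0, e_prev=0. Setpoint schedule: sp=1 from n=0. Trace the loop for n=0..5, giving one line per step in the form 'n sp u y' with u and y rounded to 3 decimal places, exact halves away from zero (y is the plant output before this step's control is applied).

0 1 4.000 0.000
1 1 -7.250 3.000
2 1 23.850 -4.838
3 1 -61.302 16.920
4 1 172.105 -42.592
5 1 -467.711 120.560

(exact arithmetic carried between steps; '≈' marks a value shown rounded to 6 d.p. or computed from one; I and e_prev carry over from the previous line; the table rounds u and y to 3 d.p., halves away from zero)
n=0: y=0, sp=1, e=sp−y=1; I=1, D=e−e_prev=1; u=3/4·1+2·1+5/4·1=4; next y=1/5·0+3/4·4=3
n=1: y=3, sp=1, e=sp−y=-2; I=-1, D=e−e_prev=-3; u=3/4·(-2)+2·(-1)+5/4·(-3)=-7.25; next y=1/5·3+3/4·(-7.25)=-4.8375
n=2: y=-4.8375, sp=1, e=sp−y=5.8375; I=4.8375, D=e−e_prev=7.8375; u=3/4·5.8375+2·4.8375+5/4·7.8375=23.85; next y=1/5·(-4.8375)+3/4·23.85=16.92
n=3: y=16.92, sp=1, e=sp−y=-15.92; I=-11.0825, D=e−e_prev=-21.7575; u=3/4·(-15.92)+2·(-11.0825)+5/4·(-21.7575)=-61.301875; next y=1/5·16.92+3/4·(-61.301875)≈-42.592406
n=4: y≈-42.592406, sp=1, e=sp−y≈43.592406; I≈32.509906, D=e−e_prev≈59.512406; u=3/4·43.592406+2·32.509906+5/4·59.512406≈172.104625; next y=1/5·(-42.592406)+3/4·172.104625≈120.559988
n=5: y≈120.559988, sp=1, e=sp−y≈-119.559988; I≈-87.050081, D=e−e_prev≈-163.152394; u=3/4·(-119.559988)+2·(-87.050081)+5/4·(-163.152394)≈-467.710645; next y=1/5·120.559988+3/4·(-467.710645)≈-326.670986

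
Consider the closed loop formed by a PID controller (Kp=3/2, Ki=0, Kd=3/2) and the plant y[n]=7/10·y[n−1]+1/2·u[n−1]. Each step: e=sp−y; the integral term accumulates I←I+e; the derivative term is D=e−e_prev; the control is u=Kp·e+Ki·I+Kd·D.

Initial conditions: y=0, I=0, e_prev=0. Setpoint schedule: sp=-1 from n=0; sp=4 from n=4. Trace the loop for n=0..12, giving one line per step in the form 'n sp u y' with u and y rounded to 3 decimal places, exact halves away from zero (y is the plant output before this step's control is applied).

0 -1 -3.000 0.000
1 -1 3.000 -1.500
2 -1 -5.100 0.450
3 -1 5.880 -2.235
4 4 6.021 1.376
5 4 -3.857 3.973
6 4 9.401 0.853
7 4 -8.614 5.298
8 4 15.742 -0.598
9 4 -17.254 7.452
10 4 27.409 -3.410
11 4 -33.067 11.317
12 4 48.811 -8.612

(exact arithmetic carried between steps; '≈' marks a value shown rounded to 6 d.p. or computed from one; I and e_prev carry over from the previous line; the table rounds u and y to 3 d.p., halves away from zero)
n=0: y=0, sp=-1, e=sp−y=-1; I=-1, D=e−e_prev=-1; u=3/2·(-1)+0·(-1)+3/2·(-1)=-3; next y=7/10·0+1/2·(-3)=-1.5
n=1: y=-1.5, sp=-1, e=sp−y=0.5; I=-0.5, D=e−e_prev=1.5; u=3/2·0.5+0·(-0.5)+3/2·1.5=3; next y=7/10·(-1.5)+1/2·3=0.45
n=2: y=0.45, sp=-1, e=sp−y=-1.45; I=-1.95, D=e−e_prev=-1.95; u=3/2·(-1.45)+0·(-1.95)+3/2·(-1.95)=-5.1; next y=7/10·0.45+1/2·(-5.1)=-2.235
n=3: y=-2.235, sp=-1, e=sp−y=1.235; I=-0.715, D=e−e_prev=2.685; u=3/2·1.235+0·(-0.715)+3/2·2.685=5.88; next y=7/10·(-2.235)+1/2·5.88=1.3755
n=4: y=1.3755, sp=4, e=sp−y=2.6245; I=1.9095, D=e−e_prev=1.3895; u=3/2·2.6245+0·1.9095+3/2·1.3895=6.021; next y=7/10·1.3755+1/2·6.021=3.97335
n=5: y=3.97335, sp=4, e=sp−y=0.02665; I=1.93615, D=e−e_prev=-2.59785; u=3/2·0.02665+0·1.93615+3/2·(-2.59785)=-3.8568; next y=7/10·3.97335+1/2·(-3.8568)=0.852945
n=6: y=0.852945, sp=4, e=sp−y=3.147055; I=5.083205, D=e−e_prev=3.120405; u=3/2·3.147055+0·5.083205+3/2·3.120405=9.40119; next y=7/10·0.852945+1/2·9.40119≈5.297657
n=7: y≈5.297657, sp=4, e=sp−y≈-1.297657; I≈3.785549, D=e−e_prev≈-4.444712; u=3/2·(-1.297657)+0·3.785549+3/2·(-4.444712)≈-8.613552; next y=7/10·5.297657+1/2·(-8.613552)≈-0.598416
n=8: y≈-0.598416, sp=4, e=sp−y≈4.598416; I≈8.383965, D=e−e_prev≈5.896073; u=3/2·4.598416+0·8.383965+3/2·5.896073≈15.741734; next y=7/10·(-0.598416)+1/2·15.741734≈7.451976
n=9: y≈7.451976, sp=4, e=sp−y≈-3.451976; I≈4.931989, D=e−e_prev≈-8.050392; u=3/2·(-3.451976)+0·4.931989+3/2·(-8.050392)≈-17.253551; next y=7/10·7.451976+1/2·(-17.253551)≈-3.410393
n=10: y≈-3.410393, sp=4, e=sp−y≈7.410393; I≈12.342382, D=e−e_prev≈10.862368; u=3/2·7.410393+0·12.342382+3/2·10.862368≈27.409142; next y=7/10·(-3.410393)+1/2·27.409142≈11.317296
n=11: y≈11.317296, sp=4, e=sp−y≈-7.317296; I≈5.025086, D=e−e_prev≈-14.727689; u=3/2·(-7.317296)+0·5.025086+3/2·(-14.727689)≈-33.067477; next y=7/10·11.317296+1/2·(-33.067477)≈-8.611631
n=12: y≈-8.611631, sp=4, e=sp−y≈12.611631; I≈17.636718, D=e−e_prev≈19.928927; u=3/2·12.611631+0·17.636718+3/2·19.928927≈48.810838; next y=7/10·(-8.611631)+1/2·48.810838≈18.377277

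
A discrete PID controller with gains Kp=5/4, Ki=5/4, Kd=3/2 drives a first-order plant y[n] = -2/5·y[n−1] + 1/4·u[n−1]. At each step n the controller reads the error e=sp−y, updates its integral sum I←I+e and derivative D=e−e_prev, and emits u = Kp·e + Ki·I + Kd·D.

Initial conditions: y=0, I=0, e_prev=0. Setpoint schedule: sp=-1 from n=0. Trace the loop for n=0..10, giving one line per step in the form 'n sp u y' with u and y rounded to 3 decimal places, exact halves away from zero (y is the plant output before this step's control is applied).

(exact arithmetic carried between steps; '≈' marks a value shown rounded to 6 d.p. or computed from one; I and e_prev carry over from the previous line; the table rounds u and y to 3 d.p., halves away from zero)
n=0: y=0, sp=-1, e=sp−y=-1; I=-1, D=e−e_prev=-1; u=5/4·(-1)+5/4·(-1)+3/2·(-1)=-4; next y=-2/5·0+1/4·(-4)=-1
n=1: y=-1, sp=-1, e=sp−y=0; I=-1, D=e−e_prev=1; u=5/4·0+5/4·(-1)+3/2·1=0.25; next y=-2/5·(-1)+1/4·0.25=0.4625
n=2: y=0.4625, sp=-1, e=sp−y=-1.4625; I=-2.4625, D=e−e_prev=-1.4625; u=5/4·(-1.4625)+5/4·(-2.4625)+3/2·(-1.4625)=-7.1; next y=-2/5·0.4625+1/4·(-7.1)=-1.96
n=3: y=-1.96, sp=-1, e=sp−y=0.96; I=-1.5025, D=e−e_prev=2.4225; u=5/4·0.96+5/4·(-1.5025)+3/2·2.4225=2.955625; next y=-2/5·(-1.96)+1/4·2.955625≈1.522906
n=4: y≈1.522906, sp=-1, e=sp−y≈-2.522906; I≈-4.025406, D=e−e_prev≈-3.482906; u=5/4·(-2.522906)+5/4·(-4.025406)+3/2·(-3.482906)≈-13.40975; next y=-2/5·1.522906+1/4·(-13.40975)≈-3.9616
n=5: y=-3.9616, sp=-1, e=sp−y=2.9616; I≈-1.063806, D=e−e_prev≈5.484506; u=5/4·2.9616+5/4·(-1.063806)+3/2·5.484506≈10.599002; next y=-2/5·(-3.9616)+1/4·10.599002≈4.234390
n=6: y≈4.234390, sp=-1, e=sp−y≈-5.234390; I≈-6.298197, D=e−e_prev≈-8.195990; u=5/4·(-5.234390)+5/4·(-6.298197)+3/2·(-8.195990)≈-26.709719; next y=-2/5·4.234390+1/4·(-26.709719)≈-8.371186
n=7: y=-8.371186, sp=-1, e=sp−y=7.371186; I≈1.072989, D=e−e_prev≈12.605576; u=5/4·7.371186+5/4·1.072989+3/2·12.605576≈29.463584; next y=-2/5·(-8.371186)+1/4·29.463584≈10.714370
n=8: y≈10.714370, sp=-1, e=sp−y≈-11.714370; I≈-10.641381, D=e−e_prev≈-19.085556; u=5/4·(-11.714370)+5/4·(-10.641381)+3/2·(-19.085556)≈-56.573024; next y=-2/5·10.714370+1/4·(-56.573024)≈-18.429004
n=9: y≈-18.429004, sp=-1, e=sp−y≈17.429004; I≈6.787623, D=e−e_prev≈29.143374; u=5/4·17.429004+5/4·6.787623+3/2·29.143374≈73.985846; next y=-2/5·(-18.429004)+1/4·73.985846≈25.868063
n=10: y≈25.868063, sp=-1, e=sp−y≈-26.868063; I≈-20.080440, D=e−e_prev≈-44.297067; u=5/4·(-26.868063)+5/4·(-20.080440)+3/2·(-44.297067)≈-125.131229; next y=-2/5·25.868063+1/4·(-125.131229)≈-41.630033

0 -1 -4.000 0.000
1 -1 0.250 -1.000
2 -1 -7.100 0.463
3 -1 2.956 -1.960
4 -1 -13.410 1.523
5 -1 10.599 -3.962
6 -1 -26.710 4.234
7 -1 29.464 -8.371
8 -1 -56.573 10.714
9 -1 73.986 -18.429
10 -1 -125.131 25.868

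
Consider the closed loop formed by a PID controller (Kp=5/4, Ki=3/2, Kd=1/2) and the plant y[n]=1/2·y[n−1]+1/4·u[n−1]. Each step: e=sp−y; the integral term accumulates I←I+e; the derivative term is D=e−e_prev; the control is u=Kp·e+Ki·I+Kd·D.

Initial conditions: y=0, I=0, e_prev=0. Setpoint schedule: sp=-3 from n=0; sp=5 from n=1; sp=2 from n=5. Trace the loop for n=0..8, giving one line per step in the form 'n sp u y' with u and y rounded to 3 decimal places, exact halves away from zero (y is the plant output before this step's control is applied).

0 -3 -9.750 0.000
1 5 21.172 -2.438
2 5 5.946 4.074
3 5 12.380 3.524
4 5 9.986 4.857
5 2 0.896 4.925
6 2 5.318 2.687
7 2 3.214 2.673
8 2 3.930 2.140

(exact arithmetic carried between steps; '≈' marks a value shown rounded to 6 d.p. or computed from one; I and e_prev carry over from the previous line; the table rounds u and y to 3 d.p., halves away from zero)
n=0: y=0, sp=-3, e=sp−y=-3; I=-3, D=e−e_prev=-3; u=5/4·(-3)+3/2·(-3)+1/2·(-3)=-9.75; next y=1/2·0+1/4·(-9.75)=-2.4375
n=1: y=-2.4375, sp=5, e=sp−y=7.4375; I=4.4375, D=e−e_prev=10.4375; u=5/4·7.4375+3/2·4.4375+1/2·10.4375=21.171875; next y=1/2·(-2.4375)+1/4·21.171875≈4.074219
n=2: y≈4.074219, sp=5, e=sp−y≈0.925781; I≈5.363281, D=e−e_prev≈-6.511719; u=5/4·0.925781+3/2·5.363281+1/2·(-6.511719)≈5.946289; next y=1/2·4.074219+1/4·5.946289≈3.523682
n=3: y≈3.523682, sp=5, e=sp−y≈1.476318; I≈6.839600, D=e−e_prev≈0.550537; u=5/4·1.476318+3/2·6.839600+1/2·0.550537≈12.380066; next y=1/2·3.523682+1/4·12.380066≈4.856857
n=4: y≈4.856857, sp=5, e=sp−y≈0.143143; I≈6.982742, D=e−e_prev≈-1.333176; u=5/4·0.143143+3/2·6.982742+1/2·(-1.333176)≈9.986454; next y=1/2·4.856857+1/4·9.986454≈4.925042
n=5: y≈4.925042, sp=2, e=sp−y≈-2.925042; I≈4.057700, D=e−e_prev≈-3.068185; u=5/4·(-2.925042)+3/2·4.057700+1/2·(-3.068185)≈0.896155; next y=1/2·4.925042+1/4·0.896155≈2.686560
n=6: y≈2.686560, sp=2, e=sp−y≈-0.686560; I≈3.371140, D=e−e_prev≈2.238482; u=5/4·(-0.686560)+3/2·3.371140+1/2·2.238482≈5.317752; next y=1/2·2.686560+1/4·5.317752≈2.672718
n=7: y≈2.672718, sp=2, e=sp−y≈-0.672718; I≈2.698422, D=e−e_prev≈0.013842; u=5/4·(-0.672718)+3/2·2.698422+1/2·0.013842≈3.213657; next y=1/2·2.672718+1/4·3.213657≈2.139773
n=8: y≈2.139773, sp=2, e=sp−y≈-0.139773; I≈2.558649, D=e−e_prev≈0.532945; u=5/4·(-0.139773)+3/2·2.558649+1/2·0.532945≈3.929729; next y=1/2·2.139773+1/4·3.929729≈2.052319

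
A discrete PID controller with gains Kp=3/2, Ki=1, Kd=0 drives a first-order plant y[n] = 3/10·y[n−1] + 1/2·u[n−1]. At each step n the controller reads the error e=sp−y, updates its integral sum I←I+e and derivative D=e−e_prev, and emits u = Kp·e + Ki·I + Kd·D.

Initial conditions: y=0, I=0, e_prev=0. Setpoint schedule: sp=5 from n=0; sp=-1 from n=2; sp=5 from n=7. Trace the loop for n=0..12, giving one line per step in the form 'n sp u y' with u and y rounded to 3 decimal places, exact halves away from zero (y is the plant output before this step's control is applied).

0 5 12.500 0.000
1 5 1.875 6.250
2 -1 -5.781 2.813
3 -1 2.555 -2.047
4 -1 -3.174 0.663
5 -1 0.291 -1.388
6 -1 -2.114 -0.271
7 5 14.325 -1.138
8 5 0.565 6.821
9 5 9.975 2.329
10 5 4.253 5.686
11 5 8.201 3.832
12 5 5.824 5.250

(exact arithmetic carried between steps; '≈' marks a value shown rounded to 6 d.p. or computed from one; I and e_prev carry over from the previous line; the table rounds u and y to 3 d.p., halves away from zero)
n=0: y=0, sp=5, e=sp−y=5; I=5, D=e−e_prev=5; u=3/2·5+1·5+0·5=12.5; next y=3/10·0+1/2·12.5=6.25
n=1: y=6.25, sp=5, e=sp−y=-1.25; I=3.75, D=e−e_prev=-6.25; u=3/2·(-1.25)+1·3.75+0·(-6.25)=1.875; next y=3/10·6.25+1/2·1.875=2.8125
n=2: y=2.8125, sp=-1, e=sp−y=-3.8125; I=-0.0625, D=e−e_prev=-2.5625; u=3/2·(-3.8125)+1·(-0.0625)+0·(-2.5625)=-5.78125; next y=3/10·2.8125+1/2·(-5.78125)=-2.046875
n=3: y=-2.046875, sp=-1, e=sp−y=1.046875; I=0.984375, D=e−e_prev=4.859375; u=3/2·1.046875+1·0.984375+0·4.859375≈2.554688; next y=3/10·(-2.046875)+1/2·2.554688≈0.663281
n=4: y≈0.663281, sp=-1, e=sp−y≈-1.663281; I≈-0.678906, D=e−e_prev≈-2.710156; u=3/2·(-1.663281)+1·(-0.678906)+0·(-2.710156)≈-3.173828; next y=3/10·0.663281+1/2·(-3.173828)≈-1.387930
n=5: y≈-1.387930, sp=-1, e=sp−y≈0.387930; I≈-0.290977, D=e−e_prev≈2.051211; u=3/2·0.387930+1·(-0.290977)+0·2.051211≈0.290918; next y=3/10·(-1.387930)+1/2·0.290918≈-0.270920
n=6: y≈-0.270920, sp=-1, e=sp−y≈-0.729080; I≈-1.020057, D=e−e_prev≈-1.117010; u=3/2·(-0.729080)+1·(-1.020057)+0·(-1.117010)≈-2.113677; next y=3/10·(-0.270920)+1/2·(-2.113677)≈-1.138114
n=7: y≈-1.138114, sp=5, e=sp−y≈6.138114; I≈5.118058, D=e−e_prev≈6.867194; u=3/2·6.138114+1·5.118058+0·6.867194≈14.325229; next y=3/10·(-1.138114)+1/2·14.325229≈6.821180
n=8: y≈6.821180, sp=5, e=sp−y≈-1.821180; I≈3.296877, D=e−e_prev≈-7.959295; u=3/2·(-1.821180)+1·3.296877+0·(-7.959295)≈0.565107; next y=3/10·6.821180+1/2·0.565107≈2.328908
n=9: y≈2.328908, sp=5, e=sp−y≈2.671092; I≈5.967970, D=e−e_prev≈4.492273; u=3/2·2.671092+1·5.967970+0·4.492273≈9.974609; next y=3/10·2.328908+1/2·9.974609≈5.685977
n=10: y≈5.685977, sp=5, e=sp−y≈-0.685977; I≈5.281993, D=e−e_prev≈-3.357069; u=3/2·(-0.685977)+1·5.281993+0·(-3.357069)≈4.253029; next y=3/10·5.685977+1/2·4.253029≈3.832307
n=11: y≈3.832307, sp=5, e=sp−y≈1.167693; I≈6.449686, D=e−e_prev≈1.853669; u=3/2·1.167693+1·6.449686+0·1.853669≈8.201225; next y=3/10·3.832307+1/2·8.201225≈5.250305
n=12: y≈5.250305, sp=5, e=sp−y≈-0.250305; I≈6.199381, D=e−e_prev≈-1.417998; u=3/2·(-0.250305)+1·6.199381+0·(-1.417998)≈5.823924; next y=3/10·5.250305+1/2·5.823924≈4.487053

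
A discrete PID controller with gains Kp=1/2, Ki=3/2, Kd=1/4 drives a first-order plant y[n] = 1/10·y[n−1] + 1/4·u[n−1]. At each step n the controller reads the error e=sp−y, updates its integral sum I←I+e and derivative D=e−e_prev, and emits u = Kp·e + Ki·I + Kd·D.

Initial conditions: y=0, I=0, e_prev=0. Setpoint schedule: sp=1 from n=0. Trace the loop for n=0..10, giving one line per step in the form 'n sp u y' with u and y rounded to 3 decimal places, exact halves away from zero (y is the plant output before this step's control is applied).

0 1 2.250 0.000
1 1 2.234 0.563
2 1 2.913 0.615
3 1 3.111 0.790
4 1 3.319 0.857
5 1 3.419 0.915
6 1 3.491 0.946
7 1 3.532 0.967
8 1 3.558 0.980
9 1 3.574 0.988
10 1 3.584 0.992

(exact arithmetic carried between steps; '≈' marks a value shown rounded to 6 d.p. or computed from one; I and e_prev carry over from the previous line; the table rounds u and y to 3 d.p., halves away from zero)
n=0: y=0, sp=1, e=sp−y=1; I=1, D=e−e_prev=1; u=1/2·1+3/2·1+1/4·1=2.25; next y=1/10·0+1/4·2.25=0.5625
n=1: y=0.5625, sp=1, e=sp−y=0.4375; I=1.4375, D=e−e_prev=-0.5625; u=1/2·0.4375+3/2·1.4375+1/4·(-0.5625)=2.234375; next y=1/10·0.5625+1/4·2.234375≈0.614844
n=2: y≈0.614844, sp=1, e=sp−y≈0.385156; I≈1.822656, D=e−e_prev≈-0.052344; u=1/2·0.385156+3/2·1.822656+1/4·(-0.052344)≈2.913477; next y=1/10·0.614844+1/4·2.913477≈0.789854
n=3: y≈0.789854, sp=1, e=sp−y≈0.210146; I≈2.032803, D=e−e_prev≈-0.175010; u=1/2·0.210146+3/2·2.032803+1/4·(-0.175010)≈3.110525; next y=1/10·0.789854+1/4·3.110525≈0.856617
n=4: y≈0.856617, sp=1, e=sp−y≈0.143383; I≈2.176186, D=e−e_prev≈-0.066763; u=1/2·0.143383+3/2·2.176186+1/4·(-0.066763)≈3.319280; next y=1/10·0.856617+1/4·3.319280≈0.915482
n=5: y≈0.915482, sp=1, e=sp−y≈0.084518; I≈2.260704, D=e−e_prev≈-0.058865; u=1/2·0.084518+3/2·2.260704+1/4·(-0.058865)≈3.418600; next y=1/10·0.915482+1/4·3.418600≈0.946198
n=6: y≈0.946198, sp=1, e=sp−y≈0.053802; I≈2.314506, D=e−e_prev≈-0.030716; u=1/2·0.053802+3/2·2.314506+1/4·(-0.030716)≈3.490981; next y=1/10·0.946198+1/4·3.490981≈0.967365
n=7: y≈0.967365, sp=1, e=sp−y≈0.032635; I≈2.347141, D=e−e_prev≈-0.021167; u=1/2·0.032635+3/2·2.347141+1/4·(-0.021167)≈3.531737; next y=1/10·0.967365+1/4·3.531737≈0.979671
n=8: y≈0.979671, sp=1, e=sp−y≈0.020329; I≈2.367470, D=e−e_prev≈-0.012306; u=1/2·0.020329+3/2·2.367470+1/4·(-0.012306)≈3.558294; next y=1/10·0.979671+1/4·3.558294≈0.987540
n=9: y≈0.987540, sp=1, e=sp−y≈0.012460; I≈2.379930, D=e−e_prev≈-0.007870; u=1/2·0.012460+3/2·2.379930+1/4·(-0.007870)≈3.574157; next y=1/10·0.987540+1/4·3.574157≈0.992293
n=10: y≈0.992293, sp=1, e=sp−y≈0.007707; I≈2.387637, D=e−e_prev≈-0.004753; u=1/2·0.007707+3/2·2.387637+1/4·(-0.004753)≈3.584120; next y=1/10·0.992293+1/4·3.584120≈0.995259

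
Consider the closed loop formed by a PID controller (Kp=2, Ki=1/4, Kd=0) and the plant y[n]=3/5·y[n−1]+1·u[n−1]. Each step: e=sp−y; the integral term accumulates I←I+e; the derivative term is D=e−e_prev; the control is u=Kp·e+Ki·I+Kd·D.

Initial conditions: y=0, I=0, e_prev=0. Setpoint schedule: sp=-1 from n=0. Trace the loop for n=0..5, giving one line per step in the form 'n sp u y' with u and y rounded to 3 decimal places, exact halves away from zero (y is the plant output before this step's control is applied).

(exact arithmetic carried between steps; '≈' marks a value shown rounded to 6 d.p. or computed from one; I and e_prev carry over from the previous line; the table rounds u and y to 3 d.p., halves away from zero)
n=0: y=0, sp=-1, e=sp−y=-1; I=-1, D=e−e_prev=-1; u=2·(-1)+1/4·(-1)+0·(-1)=-2.25; next y=3/5·0+1·(-2.25)=-2.25
n=1: y=-2.25, sp=-1, e=sp−y=1.25; I=0.25, D=e−e_prev=2.25; u=2·1.25+1/4·0.25+0·2.25=2.5625; next y=3/5·(-2.25)+1·2.5625=1.2125
n=2: y=1.2125, sp=-1, e=sp−y=-2.2125; I=-1.9625, D=e−e_prev=-3.4625; u=2·(-2.2125)+1/4·(-1.9625)+0·(-3.4625)=-4.915625; next y=3/5·1.2125+1·(-4.915625)=-4.188125
n=3: y=-4.188125, sp=-1, e=sp−y=3.188125; I=1.225625, D=e−e_prev=5.400625; u=2·3.188125+1/4·1.225625+0·5.400625≈6.682656; next y=3/5·(-4.188125)+1·6.682656≈4.169781
n=4: y≈4.169781, sp=-1, e=sp−y≈-5.169781; I≈-3.944156, D=e−e_prev≈-8.357906; u=2·(-5.169781)+1/4·(-3.944156)+0·(-8.357906)≈-11.325602; next y=3/5·4.169781+1·(-11.325602)≈-8.823733
n=5: y≈-8.823733, sp=-1, e=sp−y≈7.823733; I≈3.879577, D=e−e_prev≈12.993514; u=2·7.823733+1/4·3.879577+0·12.993514≈16.617360; next y=3/5·(-8.823733)+1·16.617360≈11.323120

0 -1 -2.250 0.000
1 -1 2.563 -2.250
2 -1 -4.916 1.213
3 -1 6.683 -4.188
4 -1 -11.326 4.170
5 -1 16.617 -8.824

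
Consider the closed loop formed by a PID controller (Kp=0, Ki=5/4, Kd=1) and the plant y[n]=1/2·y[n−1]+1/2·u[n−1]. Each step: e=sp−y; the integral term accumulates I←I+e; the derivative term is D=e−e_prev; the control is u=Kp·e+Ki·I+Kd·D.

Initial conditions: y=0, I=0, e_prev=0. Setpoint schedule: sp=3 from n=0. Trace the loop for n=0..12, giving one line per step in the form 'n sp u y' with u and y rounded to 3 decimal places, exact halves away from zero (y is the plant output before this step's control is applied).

(exact arithmetic carried between steps; '≈' marks a value shown rounded to 6 d.p. or computed from one; I and e_prev carry over from the previous line; the table rounds u and y to 3 d.p., halves away from zero)
n=0: y=0, sp=3, e=sp−y=3; I=3, D=e−e_prev=3; u=0·3+5/4·3+1·3=6.75; next y=1/2·0+1/2·6.75=3.375
n=1: y=3.375, sp=3, e=sp−y=-0.375; I=2.625, D=e−e_prev=-3.375; u=0·(-0.375)+5/4·2.625+1·(-3.375)=-0.09375; next y=1/2·3.375+1/2·(-0.09375)=1.640625
n=2: y=1.640625, sp=3, e=sp−y=1.359375; I=3.984375, D=e−e_prev=1.734375; u=0·1.359375+5/4·3.984375+1·1.734375≈6.714844; next y=1/2·1.640625+1/2·6.714844≈4.177734
n=3: y≈4.177734, sp=3, e=sp−y≈-1.177734; I≈2.806641, D=e−e_prev≈-2.537109; u=0·(-1.177734)+5/4·2.806641+1·(-2.537109)≈0.971191; next y=1/2·4.177734+1/2·0.971191≈2.574463
n=4: y≈2.574463, sp=3, e=sp−y≈0.425537; I≈3.232178, D=e−e_prev≈1.603271; u=0·0.425537+5/4·3.232178+1·1.603271≈5.643494; next y=1/2·2.574463+1/2·5.643494≈4.108978
n=5: y≈4.108978, sp=3, e=sp−y≈-1.108978; I≈2.123199, D=e−e_prev≈-1.534515; u=0·(-1.108978)+5/4·2.123199+1·(-1.534515)≈1.119484; next y=1/2·4.108978+1/2·1.119484≈2.614231
n=6: y≈2.614231, sp=3, e=sp−y≈0.385769; I≈2.508968, D=e−e_prev≈1.494747; u=0·0.385769+5/4·2.508968+1·1.494747≈4.630958; next y=1/2·2.614231+1/2·4.630958≈3.622594
n=7: y≈3.622594, sp=3, e=sp−y≈-0.622594; I≈1.886374, D=e−e_prev≈-1.008363; u=0·(-0.622594)+5/4·1.886374+1·(-1.008363)≈1.349604; next y=1/2·3.622594+1/2·1.349604≈2.486099
n=8: y≈2.486099, sp=3, e=sp−y≈0.513901; I≈2.400275, D=e−e_prev≈1.136495; u=0·0.513901+5/4·2.400275+1·1.136495≈4.136838; next y=1/2·2.486099+1/2·4.136838≈3.311469
n=9: y≈3.311469, sp=3, e=sp−y≈-0.311469; I≈2.088806, D=e−e_prev≈-0.825370; u=0·(-0.311469)+5/4·2.088806+1·(-0.825370)≈1.785638; next y=1/2·3.311469+1/2·1.785638≈2.548553
n=10: y≈2.548553, sp=3, e=sp−y≈0.451447; I≈2.540253, D=e−e_prev≈0.762916; u=0·0.451447+5/4·2.540253+1·0.762916≈3.938231; next y=1/2·2.548553+1/2·3.938231≈3.243392
n=11: y≈3.243392, sp=3, e=sp−y≈-0.243392; I≈2.296860, D=e−e_prev≈-0.694839; u=0·(-0.243392)+5/4·2.296860+1·(-0.694839)≈2.176236; next y=1/2·3.243392+1/2·2.176236≈2.709814
n=12: y≈2.709814, sp=3, e=sp−y≈0.290186; I≈2.587046, D=e−e_prev≈0.533578; u=0·0.290186+5/4·2.587046+1·0.533578≈3.767385; next y=1/2·2.709814+1/2·3.767385≈3.238600

0 3 6.750 0.000
1 3 -0.094 3.375
2 3 6.715 1.641
3 3 0.971 4.178
4 3 5.643 2.574
5 3 1.119 4.109
6 3 4.631 2.614
7 3 1.350 3.623
8 3 4.137 2.486
9 3 1.786 3.311
10 3 3.938 2.549
11 3 2.176 3.243
12 3 3.767 2.710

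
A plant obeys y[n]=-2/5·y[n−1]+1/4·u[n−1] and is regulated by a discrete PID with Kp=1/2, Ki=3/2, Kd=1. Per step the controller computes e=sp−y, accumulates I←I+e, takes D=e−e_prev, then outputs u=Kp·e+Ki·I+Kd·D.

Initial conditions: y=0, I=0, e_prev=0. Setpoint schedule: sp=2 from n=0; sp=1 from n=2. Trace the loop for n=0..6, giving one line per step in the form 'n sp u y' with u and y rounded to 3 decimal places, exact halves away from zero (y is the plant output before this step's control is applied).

(exact arithmetic carried between steps; '≈' marks a value shown rounded to 6 d.p. or computed from one; I and e_prev carry over from the previous line; the table rounds u and y to 3 d.p., halves away from zero)
n=0: y=0, sp=2, e=sp−y=2; I=2, D=e−e_prev=2; u=1/2·2+3/2·2+1·2=6; next y=-2/5·0+1/4·6=1.5
n=1: y=1.5, sp=2, e=sp−y=0.5; I=2.5, D=e−e_prev=-1.5; u=1/2·0.5+3/2·2.5+1·(-1.5)=2.5; next y=-2/5·1.5+1/4·2.5=0.025
n=2: y=0.025, sp=1, e=sp−y=0.975; I=3.475, D=e−e_prev=0.475; u=1/2·0.975+3/2·3.475+1·0.475=6.175; next y=-2/5·0.025+1/4·6.175=1.53375
n=3: y=1.53375, sp=1, e=sp−y=-0.53375; I=2.94125, D=e−e_prev=-1.50875; u=1/2·(-0.53375)+3/2·2.94125+1·(-1.50875)=2.63625; next y=-2/5·1.53375+1/4·2.63625≈0.045563
n=4: y≈0.045563, sp=1, e=sp−y≈0.954438; I≈3.895688, D=e−e_prev≈1.488188; u=1/2·0.954438+3/2·3.895688+1·1.488188≈7.808938; next y=-2/5·0.045563+1/4·7.808938≈1.934009
n=5: y≈1.934009, sp=1, e=sp−y≈-0.934009; I≈2.961678, D=e−e_prev≈-1.888447; u=1/2·(-0.934009)+3/2·2.961678+1·(-1.888447)≈2.087066; next y=-2/5·1.934009+1/4·2.087066≈-0.251837
n=6: y≈-0.251837, sp=1, e=sp−y≈1.251837; I≈4.213515, D=e−e_prev≈2.185847; u=1/2·1.251837+3/2·4.213515+1·2.185847≈9.132039; next y=-2/5·(-0.251837)+1/4·9.132039≈2.383745

0 2 6.000 0.000
1 2 2.500 1.500
2 1 6.175 0.025
3 1 2.636 1.534
4 1 7.809 0.046
5 1 2.087 1.934
6 1 9.132 -0.252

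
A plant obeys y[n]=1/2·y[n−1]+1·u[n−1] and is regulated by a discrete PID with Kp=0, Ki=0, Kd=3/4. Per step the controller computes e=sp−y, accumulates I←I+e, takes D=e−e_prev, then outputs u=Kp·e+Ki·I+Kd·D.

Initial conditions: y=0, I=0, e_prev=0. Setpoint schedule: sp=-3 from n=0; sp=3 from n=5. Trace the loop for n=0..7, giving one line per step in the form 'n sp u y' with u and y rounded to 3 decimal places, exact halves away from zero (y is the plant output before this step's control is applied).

(exact arithmetic carried between steps; '≈' marks a value shown rounded to 6 d.p. or computed from one; I and e_prev carry over from the previous line; the table rounds u and y to 3 d.p., halves away from zero)
n=0: y=0, sp=-3, e=sp−y=-3; I=-3, D=e−e_prev=-3; u=0·(-3)+0·(-3)+3/4·(-3)=-2.25; next y=1/2·0+1·(-2.25)=-2.25
n=1: y=-2.25, sp=-3, e=sp−y=-0.75; I=-3.75, D=e−e_prev=2.25; u=0·(-0.75)+0·(-3.75)+3/4·2.25=1.6875; next y=1/2·(-2.25)+1·1.6875=0.5625
n=2: y=0.5625, sp=-3, e=sp−y=-3.5625; I=-7.3125, D=e−e_prev=-2.8125; u=0·(-3.5625)+0·(-7.3125)+3/4·(-2.8125)=-2.109375; next y=1/2·0.5625+1·(-2.109375)=-1.828125
n=3: y=-1.828125, sp=-3, e=sp−y=-1.171875; I=-8.484375, D=e−e_prev=2.390625; u=0·(-1.171875)+0·(-8.484375)+3/4·2.390625≈1.792969; next y=1/2·(-1.828125)+1·1.792969≈0.878906
n=4: y≈0.878906, sp=-3, e=sp−y≈-3.878906; I≈-12.363281, D=e−e_prev≈-2.707031; u=0·(-3.878906)+0·(-12.363281)+3/4·(-2.707031)≈-2.030273; next y=1/2·0.878906+1·(-2.030273)≈-1.590820
n=5: y≈-1.590820, sp=3, e=sp−y≈4.590820; I≈-7.772461, D=e−e_prev≈8.469727; u=0·4.590820+0·(-7.772461)+3/4·8.469727≈6.352295; next y=1/2·(-1.590820)+1·6.352295≈5.556885
n=6: y≈5.556885, sp=3, e=sp−y≈-2.556885; I≈-10.329346, D=e−e_prev≈-7.147705; u=0·(-2.556885)+0·(-10.329346)+3/4·(-7.147705)≈-5.360779; next y=1/2·5.556885+1·(-5.360779)≈-2.582336
n=7: y≈-2.582336, sp=3, e=sp−y≈5.582336; I≈-4.747009, D=e−e_prev≈8.139221; u=0·5.582336+0·(-4.747009)+3/4·8.139221≈6.104416; next y=1/2·(-2.582336)+1·6.104416≈4.813248

0 -3 -2.250 0.000
1 -3 1.688 -2.250
2 -3 -2.109 0.563
3 -3 1.793 -1.828
4 -3 -2.030 0.879
5 3 6.352 -1.591
6 3 -5.361 5.557
7 3 6.104 -2.582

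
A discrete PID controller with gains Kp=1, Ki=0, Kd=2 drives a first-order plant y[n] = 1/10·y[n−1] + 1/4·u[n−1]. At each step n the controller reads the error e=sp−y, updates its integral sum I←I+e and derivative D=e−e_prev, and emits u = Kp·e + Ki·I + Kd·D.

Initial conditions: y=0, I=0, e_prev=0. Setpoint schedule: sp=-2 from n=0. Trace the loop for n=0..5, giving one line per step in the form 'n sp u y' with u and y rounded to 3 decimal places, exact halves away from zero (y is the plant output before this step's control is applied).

(exact arithmetic carried between steps; '≈' marks a value shown rounded to 6 d.p. or computed from one; I and e_prev carry over from the previous line; the table rounds u and y to 3 d.p., halves away from zero)
n=0: y=0, sp=-2, e=sp−y=-2; I=-2, D=e−e_prev=-2; u=1·(-2)+0·(-2)+2·(-2)=-6; next y=1/10·0+1/4·(-6)=-1.5
n=1: y=-1.5, sp=-2, e=sp−y=-0.5; I=-2.5, D=e−e_prev=1.5; u=1·(-0.5)+0·(-2.5)+2·1.5=2.5; next y=1/10·(-1.5)+1/4·2.5=0.475
n=2: y=0.475, sp=-2, e=sp−y=-2.475; I=-4.975, D=e−e_prev=-1.975; u=1·(-2.475)+0·(-4.975)+2·(-1.975)=-6.425; next y=1/10·0.475+1/4·(-6.425)=-1.55875
n=3: y=-1.55875, sp=-2, e=sp−y=-0.44125; I=-5.41625, D=e−e_prev=2.03375; u=1·(-0.44125)+0·(-5.41625)+2·2.03375=3.62625; next y=1/10·(-1.55875)+1/4·3.62625≈0.750688
n=4: y≈0.750688, sp=-2, e=sp−y≈-2.750688; I≈-8.166938, D=e−e_prev≈-2.309438; u=1·(-2.750688)+0·(-8.166938)+2·(-2.309438)≈-7.369563; next y=1/10·0.750688+1/4·(-7.369563)≈-1.767322
n=5: y≈-1.767322, sp=-2, e=sp−y≈-0.232678; I≈-8.399616, D=e−e_prev≈2.518009; u=1·(-0.232678)+0·(-8.399616)+2·2.518009≈4.803341; next y=1/10·(-1.767322)+1/4·4.803341≈1.024103

0 -2 -6.000 0.000
1 -2 2.500 -1.500
2 -2 -6.425 0.475
3 -2 3.626 -1.559
4 -2 -7.370 0.751
5 -2 4.803 -1.767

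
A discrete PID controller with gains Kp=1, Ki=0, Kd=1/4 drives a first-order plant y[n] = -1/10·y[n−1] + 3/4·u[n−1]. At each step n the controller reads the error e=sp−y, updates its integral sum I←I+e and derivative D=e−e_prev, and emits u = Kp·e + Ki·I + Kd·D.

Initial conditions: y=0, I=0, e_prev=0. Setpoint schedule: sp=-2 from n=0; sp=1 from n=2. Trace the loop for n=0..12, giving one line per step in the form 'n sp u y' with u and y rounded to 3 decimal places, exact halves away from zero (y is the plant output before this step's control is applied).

(exact arithmetic carried between steps; '≈' marks a value shown rounded to 6 d.p. or computed from one; I and e_prev carry over from the previous line; the table rounds u and y to 3 d.p., halves away from zero)
n=0: y=0, sp=-2, e=sp−y=-2; I=-2, D=e−e_prev=-2; u=1·(-2)+0·(-2)+1/4·(-2)=-2.5; next y=-1/10·0+3/4·(-2.5)=-1.875
n=1: y=-1.875, sp=-2, e=sp−y=-0.125; I=-2.125, D=e−e_prev=1.875; u=1·(-0.125)+0·(-2.125)+1/4·1.875=0.34375; next y=-1/10·(-1.875)+3/4·0.34375≈0.445313
n=2: y≈0.445313, sp=1, e=sp−y≈0.554688; I≈-1.570313, D=e−e_prev≈0.679688; u=1·0.554688+0·(-1.570313)+1/4·0.679688≈0.724609; next y=-1/10·0.445313+3/4·0.724609≈0.498926
n=3: y≈0.498926, sp=1, e=sp−y≈0.501074; I≈-1.069238, D=e−e_prev≈-0.053613; u=1·0.501074+0·(-1.069238)+1/4·(-0.053613)≈0.487671; next y=-1/10·0.498926+3/4·0.487671≈0.315861
n=4: y≈0.315861, sp=1, e=sp−y≈0.684139; I≈-0.385099, D=e−e_prev≈0.183065; u=1·0.684139+0·(-0.385099)+1/4·0.183065≈0.729906; next y=-1/10·0.315861+3/4·0.729906≈0.515843
n=5: y≈0.515843, sp=1, e=sp−y≈0.484157; I≈0.099058, D=e−e_prev≈-0.199983; u=1·0.484157+0·0.099058+1/4·(-0.199983)≈0.434161; next y=-1/10·0.515843+3/4·0.434161≈0.274037
n=6: y≈0.274037, sp=1, e=sp−y≈0.725963; I≈0.825021, D=e−e_prev≈0.241807; u=1·0.725963+0·0.825021+1/4·0.241807≈0.786415; next y=-1/10·0.274037+3/4·0.786415≈0.562408
n=7: y≈0.562408, sp=1, e=sp−y≈0.437592; I≈1.262614, D=e−e_prev≈-0.288371; u=1·0.437592+0·1.262614+1/4·(-0.288371)≈0.365499; next y=-1/10·0.562408+3/4·0.365499≈0.217884
n=8: y≈0.217884, sp=1, e=sp−y≈0.782116; I≈2.044730, D=e−e_prev≈0.344524; u=1·0.782116+0·2.044730+1/4·0.344524≈0.868247; next y=-1/10·0.217884+3/4·0.868247≈0.629397
n=9: y≈0.629397, sp=1, e=sp−y≈0.370603; I≈2.415333, D=e−e_prev≈-0.411513; u=1·0.370603+0·2.415333+1/4·(-0.411513)≈0.267725; next y=-1/10·0.629397+3/4·0.267725≈0.137854
n=10: y≈0.137854, sp=1, e=sp−y≈0.862146; I≈3.277479, D=e−e_prev≈0.491543; u=1·0.862146+0·3.277479+1/4·0.491543≈0.985032; next y=-1/10·0.137854+3/4·0.985032≈0.724989
n=11: y≈0.724989, sp=1, e=sp−y≈0.275011; I≈3.552490, D=e−e_prev≈-0.587135; u=1·0.275011+0·3.552490+1/4·(-0.587135)≈0.128228; next y=-1/10·0.724989+3/4·0.128228≈0.023672
n=12: y≈0.023672, sp=1, e=sp−y≈0.976328; I≈4.528818, D=e−e_prev≈0.701317; u=1·0.976328+0·4.528818+1/4·0.701317≈1.151657; next y=-1/10·0.023672+3/4·1.151657≈0.861376

0 -2 -2.500 0.000
1 -2 0.344 -1.875
2 1 0.725 0.445
3 1 0.488 0.499
4 1 0.730 0.316
5 1 0.434 0.516
6 1 0.786 0.274
7 1 0.365 0.562
8 1 0.868 0.218
9 1 0.268 0.629
10 1 0.985 0.138
11 1 0.128 0.725
12 1 1.152 0.024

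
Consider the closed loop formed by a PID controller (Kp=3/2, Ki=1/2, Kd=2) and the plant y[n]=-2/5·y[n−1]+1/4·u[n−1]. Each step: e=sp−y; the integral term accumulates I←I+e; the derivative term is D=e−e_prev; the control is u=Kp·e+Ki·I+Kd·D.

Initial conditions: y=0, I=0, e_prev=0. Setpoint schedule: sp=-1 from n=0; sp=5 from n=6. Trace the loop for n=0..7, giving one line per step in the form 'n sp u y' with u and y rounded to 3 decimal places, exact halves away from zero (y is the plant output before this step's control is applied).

(exact arithmetic carried between steps; '≈' marks a value shown rounded to 6 d.p. or computed from one; I and e_prev carry over from the previous line; the table rounds u and y to 3 d.p., halves away from zero)
n=0: y=0, sp=-1, e=sp−y=-1; I=-1, D=e−e_prev=-1; u=3/2·(-1)+1/2·(-1)+2·(-1)=-4; next y=-2/5·0+1/4·(-4)=-1
n=1: y=-1, sp=-1, e=sp−y=0; I=-1, D=e−e_prev=1; u=3/2·0+1/2·(-1)+2·1=1.5; next y=-2/5·(-1)+1/4·1.5=0.775
n=2: y=0.775, sp=-1, e=sp−y=-1.775; I=-2.775, D=e−e_prev=-1.775; u=3/2·(-1.775)+1/2·(-2.775)+2·(-1.775)=-7.6; next y=-2/5·0.775+1/4·(-7.6)=-2.21
n=3: y=-2.21, sp=-1, e=sp−y=1.21; I=-1.565, D=e−e_prev=2.985; u=3/2·1.21+1/2·(-1.565)+2·2.985=7.0025; next y=-2/5·(-2.21)+1/4·7.0025=2.634625
n=4: y=2.634625, sp=-1, e=sp−y=-3.634625; I=-5.199625, D=e−e_prev=-4.844625; u=3/2·(-3.634625)+1/2·(-5.199625)+2·(-4.844625)=-17.741; next y=-2/5·2.634625+1/4·(-17.741)=-5.4891
n=5: y=-5.4891, sp=-1, e=sp−y=4.4891; I=-0.710525, D=e−e_prev=8.123725; u=3/2·4.4891+1/2·(-0.710525)+2·8.123725≈22.625838; next y=-2/5·(-5.4891)+1/4·22.625838≈7.852099
n=6: y≈7.852099, sp=5, e=sp−y≈-2.852099; I≈-3.562624, D=e−e_prev≈-7.341199; u=3/2·(-2.852099)+1/2·(-3.562624)+2·(-7.341199)≈-20.74186; next y=-2/5·7.852099+1/4·(-20.74186)≈-8.326305
n=7: y≈-8.326305, sp=5, e=sp−y≈13.326305; I≈9.763680, D=e−e_prev≈16.178404; u=3/2·13.326305+1/2·9.763680+2·16.178404≈57.228106; next y=-2/5·(-8.326305)+1/4·57.228106≈17.637548

0 -1 -4.000 0.000
1 -1 1.500 -1.000
2 -1 -7.600 0.775
3 -1 7.003 -2.210
4 -1 -17.741 2.635
5 -1 22.626 -5.489
6 5 -20.742 7.852
7 5 57.228 -8.326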